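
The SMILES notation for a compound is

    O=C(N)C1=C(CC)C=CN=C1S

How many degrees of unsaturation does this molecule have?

5

Degree of unsaturation = (number of rings) + (number of π bonds).
Ring closures in the SMILES: 1.
π bonds: 4 double bonds (each 1 DoU) → 4 DoU from unsaturation.
Total DoU = 1 + 4 = 5.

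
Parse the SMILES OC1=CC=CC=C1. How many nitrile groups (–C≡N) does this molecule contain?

0

Scan the SMILES for the nitrile motif — none present.
Groups that are present: 1 hydroxyl.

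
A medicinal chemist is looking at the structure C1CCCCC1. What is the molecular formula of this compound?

Walk through each heavy atom and fill implicit hydrogens from standard valence (C 4, N 3, O 2, S 2, halogen 1):
  atom 1: C, bond orders sum to 2 (valence 4) → 2 H
  atom 2: C, bond orders sum to 2 (valence 4) → 2 H
  atom 3: C, bond orders sum to 2 (valence 4) → 2 H
  atom 4: C, bond orders sum to 2 (valence 4) → 2 H
  atom 5: C, bond orders sum to 2 (valence 4) → 2 H
  atom 6: C, bond orders sum to 2 (valence 4) → 2 H
Totals → C:6, H:12.
In Hill order: C6H12.

C6H12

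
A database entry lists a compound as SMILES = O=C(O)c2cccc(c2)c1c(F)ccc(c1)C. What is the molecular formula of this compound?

C14H11FO2

Walk through each heavy atom and fill implicit hydrogens from standard valence (C 4, N 3, O 2, S 2, halogen 1); for lowercase aromatic atoms, an aromatic c carries 1 H when it has two neighbours and 0 H with three, and aromatic n carries 0 H:
  atom 1: O, bond orders sum to 2 (valence 2) → 0 H
  atom 2: C, bond orders sum to 4 (valence 4) → 0 H
  atom 3: O, bond orders sum to 1 (valence 2) → 1 H
  atom 4: aromatic c, 3 neighbours → 0 H
  atom 5: aromatic c, 2 neighbours → 1 H
  atom 6: aromatic c, 2 neighbours → 1 H
  atom 7: aromatic c, 2 neighbours → 1 H
  atom 8: aromatic c, 3 neighbours → 0 H
  atom 9: aromatic c, 2 neighbours → 1 H
  atom 10: aromatic c, 3 neighbours → 0 H
  atom 11: aromatic c, 3 neighbours → 0 H
  atom 12: F (halogen, monovalent) → 0 H
  atom 13: aromatic c, 2 neighbours → 1 H
  atom 14: aromatic c, 2 neighbours → 1 H
  atom 15: aromatic c, 3 neighbours → 0 H
  atom 16: aromatic c, 2 neighbours → 1 H
  atom 17: C, bond orders sum to 1 (valence 4) → 3 H
Totals → C:14, H:11, F:1, O:2.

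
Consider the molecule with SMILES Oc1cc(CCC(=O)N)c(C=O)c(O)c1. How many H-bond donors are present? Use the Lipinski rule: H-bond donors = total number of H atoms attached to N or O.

Donors: find every N or O and count the H atoms it carries.
  atom 1 (O): bond orders sum to 1 → 1 H
  atom 8 (O): bond orders sum to 2 → 0 H
  atom 9 (N): bond orders sum to 1 → 2 H
  atom 12 (O): bond orders sum to 2 → 0 H
  atom 14 (O): bond orders sum to 1 → 1 H
Lipinski HBD = 4.

4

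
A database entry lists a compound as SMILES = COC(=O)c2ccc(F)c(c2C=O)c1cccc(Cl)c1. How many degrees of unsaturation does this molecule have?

Molecular formula: C15H10ClFO3.
DoU = (2C + 2 + N − H − X) / 2, where X is the halogen count and O/S are ignored.
    = (2·15 + 2 + 0 − 10 − 2) / 2 = 20 / 2 = 10.

10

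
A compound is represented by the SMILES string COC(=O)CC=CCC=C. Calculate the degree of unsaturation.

3

Degree of unsaturation = (number of rings) + (number of π bonds).
Ring closures in the SMILES: 0.
π bonds: 3 double bonds (each 1 DoU) → 3 DoU from unsaturation.
Total DoU = 0 + 3 = 3.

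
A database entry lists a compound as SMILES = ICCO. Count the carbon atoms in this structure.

Count every carbon token in the SMILES (each C, including those in ring-closure positions and inside branches).
Carbon count: 2.

2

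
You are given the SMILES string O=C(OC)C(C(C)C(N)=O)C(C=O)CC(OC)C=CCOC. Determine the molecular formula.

C15H25NO6

Walk through each heavy atom and fill implicit hydrogens from standard valence (C 4, N 3, O 2, S 2, halogen 1):
  atom 1: O, bond orders sum to 2 (valence 2) → 0 H
  atom 2: C, bond orders sum to 4 (valence 4) → 0 H
  atom 3: O, bond orders sum to 2 (valence 2) → 0 H
  atom 4: C, bond orders sum to 1 (valence 4) → 3 H
  atom 5: C, bond orders sum to 3 (valence 4) → 1 H
  atom 6: C, bond orders sum to 3 (valence 4) → 1 H
  atom 7: C, bond orders sum to 1 (valence 4) → 3 H
  atom 8: C, bond orders sum to 4 (valence 4) → 0 H
  atom 9: N, bond orders sum to 1 (valence 3) → 2 H
  atom 10: O, bond orders sum to 2 (valence 2) → 0 H
  atom 11: C, bond orders sum to 3 (valence 4) → 1 H
  atom 12: C, bond orders sum to 3 (valence 4) → 1 H
  atom 13: O, bond orders sum to 2 (valence 2) → 0 H
  atom 14: C, bond orders sum to 2 (valence 4) → 2 H
  atom 15: C, bond orders sum to 3 (valence 4) → 1 H
  atom 16: O, bond orders sum to 2 (valence 2) → 0 H
  atom 17: C, bond orders sum to 1 (valence 4) → 3 H
  atom 18: C, bond orders sum to 3 (valence 4) → 1 H
  atom 19: C, bond orders sum to 3 (valence 4) → 1 H
  atom 20: C, bond orders sum to 2 (valence 4) → 2 H
  atom 21: O, bond orders sum to 2 (valence 2) → 0 H
  atom 22: C, bond orders sum to 1 (valence 4) → 3 H
Totals → C:15, H:25, N:1, O:6.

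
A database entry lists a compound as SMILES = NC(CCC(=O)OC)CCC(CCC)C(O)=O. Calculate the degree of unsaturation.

2

Degree of unsaturation = (number of rings) + (number of π bonds).
Ring closures in the SMILES: 0.
π bonds: 2 double bonds (each 1 DoU) → 2 DoU from unsaturation.
Total DoU = 0 + 2 = 2.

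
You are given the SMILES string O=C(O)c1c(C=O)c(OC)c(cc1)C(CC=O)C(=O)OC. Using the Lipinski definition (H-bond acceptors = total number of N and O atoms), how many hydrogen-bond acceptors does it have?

7

N atoms: 0; O atoms: 7.
Lipinski HBA = 0 + 7 = 7.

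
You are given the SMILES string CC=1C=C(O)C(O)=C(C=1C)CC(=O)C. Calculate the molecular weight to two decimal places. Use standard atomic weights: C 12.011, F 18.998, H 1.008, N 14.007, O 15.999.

194.23 g/mol

First, the molecular formula is C11H14O3 (counting implicit H from valence).
  C: 11 × 12.011 = 132.121
  H: 14 × 1.008 = 14.112
  O: 3 × 15.999 = 47.997
Sum: 11×12.011 + 14×1.008 + 3×15.999 = 194.230 → 194.23 g/mol.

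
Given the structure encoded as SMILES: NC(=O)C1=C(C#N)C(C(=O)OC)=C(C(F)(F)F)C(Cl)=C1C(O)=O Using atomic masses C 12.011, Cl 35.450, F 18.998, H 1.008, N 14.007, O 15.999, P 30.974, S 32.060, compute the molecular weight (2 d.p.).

First, the molecular formula is C12H6ClF3N2O5 (counting implicit H from valence).
  C: 12 × 12.011 = 144.132
  Cl: 1 × 35.450 = 35.450
  F: 3 × 18.998 = 56.994
  H: 6 × 1.008 = 6.048
  N: 2 × 14.007 = 28.014
  O: 5 × 15.999 = 79.995
Sum: 12×12.011 + 1×35.450 + 3×18.998 + 6×1.008 + 2×14.007 + 5×15.999 = 350.633 → 350.63 g/mol.

350.63 g/mol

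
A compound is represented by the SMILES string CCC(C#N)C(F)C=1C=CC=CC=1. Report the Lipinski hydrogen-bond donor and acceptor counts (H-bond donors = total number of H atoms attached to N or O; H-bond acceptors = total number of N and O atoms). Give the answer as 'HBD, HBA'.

Donors: find every N or O and count the H atoms it carries.
  atom 5 (N): bond orders sum to 3 → 0 H
Lipinski HBD = 0.
Acceptors: N atoms = 1, O atoms = 0 → HBA = 1.

0, 1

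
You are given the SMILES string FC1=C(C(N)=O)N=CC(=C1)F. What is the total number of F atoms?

Scan the SMILES for F atoms (remember two-letter symbols like Cl and Br are single atoms).
Fluorine count: 2.

2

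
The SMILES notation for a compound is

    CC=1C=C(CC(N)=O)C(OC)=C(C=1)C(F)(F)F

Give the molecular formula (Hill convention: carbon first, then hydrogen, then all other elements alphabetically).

C11H12F3NO2

Walk through each heavy atom and fill implicit hydrogens from standard valence (C 4, N 3, O 2, S 2, halogen 1):
  atom 1: C, bond orders sum to 1 (valence 4) → 3 H
  atom 2: C, bond orders sum to 4 (valence 4) → 0 H
  atom 3: C, bond orders sum to 3 (valence 4) → 1 H
  atom 4: C, bond orders sum to 4 (valence 4) → 0 H
  atom 5: C, bond orders sum to 2 (valence 4) → 2 H
  atom 6: C, bond orders sum to 4 (valence 4) → 0 H
  atom 7: N, bond orders sum to 1 (valence 3) → 2 H
  atom 8: O, bond orders sum to 2 (valence 2) → 0 H
  atom 9: C, bond orders sum to 4 (valence 4) → 0 H
  atom 10: O, bond orders sum to 2 (valence 2) → 0 H
  atom 11: C, bond orders sum to 1 (valence 4) → 3 H
  atom 12: C, bond orders sum to 4 (valence 4) → 0 H
  atom 13: C, bond orders sum to 3 (valence 4) → 1 H
  atom 14: C, bond orders sum to 4 (valence 4) → 0 H
  atom 15: F (halogen, monovalent) → 0 H
  atom 16: F (halogen, monovalent) → 0 H
  atom 17: F (halogen, monovalent) → 0 H
Totals → C:11, H:12, F:3, N:1, O:2.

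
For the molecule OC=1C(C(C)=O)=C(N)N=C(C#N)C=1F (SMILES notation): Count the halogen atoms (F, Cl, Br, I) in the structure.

Halogen atoms appear at heavy-atom position 14 (1×F).
Other groups present: 1 hydroxyl, 1 ketone, 1 nitrile, 1 primary amine.
Halogen count: 1.

1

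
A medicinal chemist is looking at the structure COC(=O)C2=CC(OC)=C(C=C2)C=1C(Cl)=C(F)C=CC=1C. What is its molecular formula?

Walk through each heavy atom and fill implicit hydrogens from standard valence (C 4, N 3, O 2, S 2, halogen 1):
  atom 1: C, bond orders sum to 1 (valence 4) → 3 H
  atom 2: O, bond orders sum to 2 (valence 2) → 0 H
  atom 3: C, bond orders sum to 4 (valence 4) → 0 H
  atom 4: O, bond orders sum to 2 (valence 2) → 0 H
  atom 5: C, bond orders sum to 4 (valence 4) → 0 H
  atom 6: C, bond orders sum to 3 (valence 4) → 1 H
  atom 7: C, bond orders sum to 4 (valence 4) → 0 H
  atom 8: O, bond orders sum to 2 (valence 2) → 0 H
  atom 9: C, bond orders sum to 1 (valence 4) → 3 H
  atom 10: C, bond orders sum to 4 (valence 4) → 0 H
  atom 11: C, bond orders sum to 3 (valence 4) → 1 H
  atom 12: C, bond orders sum to 3 (valence 4) → 1 H
  atom 13: C, bond orders sum to 4 (valence 4) → 0 H
  atom 14: C, bond orders sum to 4 (valence 4) → 0 H
  atom 15: Cl (halogen, monovalent) → 0 H
  atom 16: C, bond orders sum to 4 (valence 4) → 0 H
  atom 17: F (halogen, monovalent) → 0 H
  atom 18: C, bond orders sum to 3 (valence 4) → 1 H
  atom 19: C, bond orders sum to 3 (valence 4) → 1 H
  atom 20: C, bond orders sum to 4 (valence 4) → 0 H
  atom 21: C, bond orders sum to 1 (valence 4) → 3 H
Totals → C:16, H:14, Cl:1, F:1, O:3.
In Hill order: C16H14ClFO3.

C16H14ClFO3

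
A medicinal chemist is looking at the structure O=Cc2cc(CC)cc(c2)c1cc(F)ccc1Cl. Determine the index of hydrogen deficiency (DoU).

9

Molecular formula: C15H12ClFO.
DoU = (2C + 2 + N − H − X) / 2, where X is the halogen count and O/S are ignored.
    = (2·15 + 2 + 0 − 12 − 2) / 2 = 18 / 2 = 9.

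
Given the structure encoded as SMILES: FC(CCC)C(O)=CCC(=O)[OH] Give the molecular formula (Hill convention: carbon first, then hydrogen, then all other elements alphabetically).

C8H13FO3

Walk through each heavy atom and fill implicit hydrogens from standard valence (C 4, N 3, O 2, S 2, halogen 1):
  atom 1: F (halogen, monovalent) → 0 H
  atom 2: C, bond orders sum to 3 (valence 4) → 1 H
  atom 3: C, bond orders sum to 2 (valence 4) → 2 H
  atom 4: C, bond orders sum to 2 (valence 4) → 2 H
  atom 5: C, bond orders sum to 1 (valence 4) → 3 H
  atom 6: C, bond orders sum to 4 (valence 4) → 0 H
  atom 7: O, bond orders sum to 1 (valence 2) → 1 H
  atom 8: C, bond orders sum to 3 (valence 4) → 1 H
  atom 9: C, bond orders sum to 2 (valence 4) → 2 H
  atom 10: C, bond orders sum to 4 (valence 4) → 0 H
  atom 11: O, bond orders sum to 2 (valence 2) → 0 H
  atom 12: O with explicit H count 1
Totals → C:8, H:13, F:1, O:3.
In Hill order: C8H13FO3.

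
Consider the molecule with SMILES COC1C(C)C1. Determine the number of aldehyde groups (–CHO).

0

Scan the SMILES for the aldehyde motif — none present.
Groups that are present: 1 ether.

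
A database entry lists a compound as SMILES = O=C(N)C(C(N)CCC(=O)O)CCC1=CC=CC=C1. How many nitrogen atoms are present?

Scan the SMILES for N atoms (remember two-letter symbols like Cl and Br are single atoms).
Nitrogen count: 2.

2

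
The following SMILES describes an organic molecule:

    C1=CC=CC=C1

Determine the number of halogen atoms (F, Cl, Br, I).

0

Scan the SMILES for the halogen motif — none present.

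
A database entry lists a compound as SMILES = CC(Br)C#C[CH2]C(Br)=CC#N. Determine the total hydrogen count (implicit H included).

Walk through each heavy atom and fill implicit hydrogens from standard valence (C 4, N 3, O 2, S 2, halogen 1):
  atom 1: C, bond orders sum to 1 (valence 4) → 3 H
  atom 2: C, bond orders sum to 3 (valence 4) → 1 H
  atom 3: Br (halogen, monovalent) → 0 H
  atom 4: C, bond orders sum to 4 (valence 4) → 0 H
  atom 5: C, bond orders sum to 4 (valence 4) → 0 H
  atom 6: C with explicit H count 2
  atom 7: C, bond orders sum to 4 (valence 4) → 0 H
  atom 8: Br (halogen, monovalent) → 0 H
  atom 9: C, bond orders sum to 3 (valence 4) → 1 H
  atom 10: C, bond orders sum to 4 (valence 4) → 0 H
  atom 11: N, bond orders sum to 3 (valence 3) → 0 H
Total hydrogens: 7.

7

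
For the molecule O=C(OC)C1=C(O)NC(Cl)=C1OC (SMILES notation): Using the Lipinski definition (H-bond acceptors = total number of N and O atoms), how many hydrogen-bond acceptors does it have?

N atoms: 1; O atoms: 4.
Lipinski HBA = 1 + 4 = 5.

5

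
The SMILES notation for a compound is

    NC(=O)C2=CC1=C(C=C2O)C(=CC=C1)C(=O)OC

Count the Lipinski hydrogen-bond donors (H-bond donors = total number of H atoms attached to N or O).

Donors: find every N or O and count the H atoms it carries.
  atom 1 (N): bond orders sum to 1 → 2 H
  atom 3 (O): bond orders sum to 2 → 0 H
  atom 10 (O): bond orders sum to 1 → 1 H
  atom 16 (O): bond orders sum to 2 → 0 H
  atom 17 (O): bond orders sum to 2 → 0 H
Lipinski HBD = 3.

3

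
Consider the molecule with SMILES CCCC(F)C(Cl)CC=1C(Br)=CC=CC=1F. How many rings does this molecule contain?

1

In SMILES, each pair of matching ring-closure digits denotes one ring-closing bond; the number of such bonds equals the number of independent rings.
Ring-closure bonds here: 1.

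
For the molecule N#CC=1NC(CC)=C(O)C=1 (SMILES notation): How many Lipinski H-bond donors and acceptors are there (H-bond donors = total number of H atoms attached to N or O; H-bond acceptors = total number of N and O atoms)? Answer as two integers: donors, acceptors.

Donors: find every N or O and count the H atoms it carries.
  atom 1 (N): bond orders sum to 3 → 0 H
  atom 4 (N): bond orders sum to 2 → 1 H
  atom 9 (O): bond orders sum to 1 → 1 H
Lipinski HBD = 2.
Acceptors: N atoms = 2, O atoms = 1 → HBA = 3.

2, 3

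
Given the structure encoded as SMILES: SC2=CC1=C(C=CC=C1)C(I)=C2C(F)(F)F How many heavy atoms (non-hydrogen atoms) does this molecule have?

16

Every atom symbol written in the SMILES (organic subset) is one heavy atom; implicit H are not written.
Heavy atoms by element → C:11, F:3, I:1, S:1.
Total: 16.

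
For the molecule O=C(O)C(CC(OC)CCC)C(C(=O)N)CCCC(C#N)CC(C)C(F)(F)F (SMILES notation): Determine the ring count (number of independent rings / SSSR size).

0

In SMILES, each pair of matching ring-closure digits denotes one ring-closing bond; the number of such bonds equals the number of independent rings.
Ring-closure bonds here: 0.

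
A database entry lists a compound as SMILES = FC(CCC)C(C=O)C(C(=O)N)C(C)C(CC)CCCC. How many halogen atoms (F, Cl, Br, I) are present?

Halogen atoms appear at heavy-atom position 1 (1×F).
Other groups present: 1 aldehyde, 1 amide.
Halogen count: 1.

1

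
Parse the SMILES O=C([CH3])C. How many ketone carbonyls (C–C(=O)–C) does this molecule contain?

1

The ketone motif appears at heavy-atom position 2 in the SMILES.
Ketone count: 1.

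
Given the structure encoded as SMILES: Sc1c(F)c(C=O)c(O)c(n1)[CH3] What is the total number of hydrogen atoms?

Walk through each heavy atom and fill implicit hydrogens from standard valence (C 4, N 3, O 2, S 2, halogen 1); for lowercase aromatic atoms, an aromatic c carries 1 H when it has two neighbours and 0 H with three, and aromatic n carries 0 H:
  atom 1: S, bond orders sum to 1 (valence 2) → 1 H
  atom 2: aromatic c, 3 neighbours → 0 H
  atom 3: aromatic c, 3 neighbours → 0 H
  atom 4: F (halogen, monovalent) → 0 H
  atom 5: aromatic c, 3 neighbours → 0 H
  atom 6: C, bond orders sum to 3 (valence 4) → 1 H
  atom 7: O, bond orders sum to 2 (valence 2) → 0 H
  atom 8: aromatic c, 3 neighbours → 0 H
  atom 9: O, bond orders sum to 1 (valence 2) → 1 H
  atom 10: aromatic c, 3 neighbours → 0 H
  atom 11: aromatic n, 2 neighbours → 0 H
  atom 12: C with explicit H count 3
Total hydrogens: 6.

6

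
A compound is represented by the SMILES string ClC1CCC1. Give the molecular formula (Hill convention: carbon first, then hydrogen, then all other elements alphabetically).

C4H7Cl

Walk through each heavy atom and fill implicit hydrogens from standard valence (C 4, N 3, O 2, S 2, halogen 1):
  atom 1: Cl (halogen, monovalent) → 0 H
  atom 2: C, bond orders sum to 3 (valence 4) → 1 H
  atom 3: C, bond orders sum to 2 (valence 4) → 2 H
  atom 4: C, bond orders sum to 2 (valence 4) → 2 H
  atom 5: C, bond orders sum to 2 (valence 4) → 2 H
Totals → C:4, H:7, Cl:1.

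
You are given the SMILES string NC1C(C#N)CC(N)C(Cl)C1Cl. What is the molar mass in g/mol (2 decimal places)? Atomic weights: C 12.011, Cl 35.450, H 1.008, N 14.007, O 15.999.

First, the molecular formula is C7H11Cl2N3 (counting implicit H from valence).
  C: 7 × 12.011 = 84.077
  Cl: 2 × 35.450 = 70.900
  H: 11 × 1.008 = 11.088
  N: 3 × 14.007 = 42.021
Sum: 7×12.011 + 2×35.450 + 11×1.008 + 3×14.007 = 208.086 → 208.09 g/mol.

208.09 g/mol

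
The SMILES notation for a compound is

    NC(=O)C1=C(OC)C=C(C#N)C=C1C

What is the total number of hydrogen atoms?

10

Walk through each heavy atom and fill implicit hydrogens from standard valence (C 4, N 3, O 2, S 2, halogen 1):
  atom 1: N, bond orders sum to 1 (valence 3) → 2 H
  atom 2: C, bond orders sum to 4 (valence 4) → 0 H
  atom 3: O, bond orders sum to 2 (valence 2) → 0 H
  atom 4: C, bond orders sum to 4 (valence 4) → 0 H
  atom 5: C, bond orders sum to 4 (valence 4) → 0 H
  atom 6: O, bond orders sum to 2 (valence 2) → 0 H
  atom 7: C, bond orders sum to 1 (valence 4) → 3 H
  atom 8: C, bond orders sum to 3 (valence 4) → 1 H
  atom 9: C, bond orders sum to 4 (valence 4) → 0 H
  atom 10: C, bond orders sum to 4 (valence 4) → 0 H
  atom 11: N, bond orders sum to 3 (valence 3) → 0 H
  atom 12: C, bond orders sum to 3 (valence 4) → 1 H
  atom 13: C, bond orders sum to 4 (valence 4) → 0 H
  atom 14: C, bond orders sum to 1 (valence 4) → 3 H
Total hydrogens: 10.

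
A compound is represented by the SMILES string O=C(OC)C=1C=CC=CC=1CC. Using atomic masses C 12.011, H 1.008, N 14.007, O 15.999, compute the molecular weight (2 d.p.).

164.20 g/mol

First, the molecular formula is C10H12O2 (counting implicit H from valence).
  C: 10 × 12.011 = 120.110
  H: 12 × 1.008 = 12.096
  O: 2 × 15.999 = 31.998
Sum: 10×12.011 + 12×1.008 + 2×15.999 = 164.204 → 164.20 g/mol.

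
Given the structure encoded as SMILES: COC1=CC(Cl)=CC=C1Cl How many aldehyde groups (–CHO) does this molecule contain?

0

Scan the SMILES for the aldehyde motif — none present.
Groups that are present: 1 ether.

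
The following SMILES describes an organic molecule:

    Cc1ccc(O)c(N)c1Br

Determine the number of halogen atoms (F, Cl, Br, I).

Halogen atoms appear at heavy-atom position 10 (1×Br).
Other groups present: 1 hydroxyl, 1 primary amine.
Halogen count: 1.

1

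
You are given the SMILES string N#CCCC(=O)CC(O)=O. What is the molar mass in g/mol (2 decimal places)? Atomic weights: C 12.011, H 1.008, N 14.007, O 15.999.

First, the molecular formula is C6H7NO3 (counting implicit H from valence).
  C: 6 × 12.011 = 72.066
  H: 7 × 1.008 = 7.056
  N: 1 × 14.007 = 14.007
  O: 3 × 15.999 = 47.997
Sum: 6×12.011 + 7×1.008 + 1×14.007 + 3×15.999 = 141.126 → 141.13 g/mol.

141.13 g/mol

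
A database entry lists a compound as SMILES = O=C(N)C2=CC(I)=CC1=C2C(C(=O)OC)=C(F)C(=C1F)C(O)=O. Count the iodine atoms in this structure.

1

Scan the SMILES for I atoms (remember two-letter symbols like Cl and Br are single atoms).
Iodine count: 1.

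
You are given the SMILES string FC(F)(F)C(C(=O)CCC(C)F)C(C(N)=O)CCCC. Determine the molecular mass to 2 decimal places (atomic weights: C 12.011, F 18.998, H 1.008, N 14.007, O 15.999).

299.31 g/mol

First, the molecular formula is C13H21F4NO2 (counting implicit H from valence).
  C: 13 × 12.011 = 156.143
  F: 4 × 18.998 = 75.992
  H: 21 × 1.008 = 21.168
  N: 1 × 14.007 = 14.007
  O: 2 × 15.999 = 31.998
Sum: 13×12.011 + 4×18.998 + 21×1.008 + 1×14.007 + 2×15.999 = 299.308 → 299.31 g/mol.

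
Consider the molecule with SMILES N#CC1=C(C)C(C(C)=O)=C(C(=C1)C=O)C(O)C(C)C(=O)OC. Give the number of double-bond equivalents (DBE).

Molecular formula: C16H17NO5.
DoU = (2C + 2 + N − H − X) / 2, where X is the halogen count and O/S are ignored.
    = (2·16 + 2 + 1 − 17 − 0) / 2 = 18 / 2 = 9.

9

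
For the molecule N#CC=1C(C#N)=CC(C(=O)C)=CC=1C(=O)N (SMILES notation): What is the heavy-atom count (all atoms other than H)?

Every atom symbol written in the SMILES (organic subset) is one heavy atom; implicit H are not written.
Heavy atoms by element → C:11, N:3, O:2.
Total: 16.

16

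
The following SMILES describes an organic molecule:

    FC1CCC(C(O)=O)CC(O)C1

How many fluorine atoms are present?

1

Scan the SMILES for F atoms (remember two-letter symbols like Cl and Br are single atoms).
Fluorine count: 1.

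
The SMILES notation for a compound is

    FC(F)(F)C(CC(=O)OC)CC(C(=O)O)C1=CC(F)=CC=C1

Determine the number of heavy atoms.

Every atom symbol written in the SMILES (organic subset) is one heavy atom; implicit H are not written.
Heavy atoms by element → C:14, F:4, O:4.
Total: 22.

22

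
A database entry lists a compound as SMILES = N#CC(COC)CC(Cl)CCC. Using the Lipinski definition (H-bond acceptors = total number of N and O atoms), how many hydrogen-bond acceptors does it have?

2

N atoms: 1; O atoms: 1.
Lipinski HBA = 1 + 1 = 2.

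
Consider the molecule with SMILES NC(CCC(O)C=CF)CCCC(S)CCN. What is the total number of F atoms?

1

Scan the SMILES for F atoms (remember two-letter symbols like Cl and Br are single atoms).
Fluorine count: 1.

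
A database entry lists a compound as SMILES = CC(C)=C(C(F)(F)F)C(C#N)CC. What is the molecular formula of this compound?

Walk through each heavy atom and fill implicit hydrogens from standard valence (C 4, N 3, O 2, S 2, halogen 1):
  atom 1: C, bond orders sum to 1 (valence 4) → 3 H
  atom 2: C, bond orders sum to 4 (valence 4) → 0 H
  atom 3: C, bond orders sum to 1 (valence 4) → 3 H
  atom 4: C, bond orders sum to 4 (valence 4) → 0 H
  atom 5: C, bond orders sum to 4 (valence 4) → 0 H
  atom 6: F (halogen, monovalent) → 0 H
  atom 7: F (halogen, monovalent) → 0 H
  atom 8: F (halogen, monovalent) → 0 H
  atom 9: C, bond orders sum to 3 (valence 4) → 1 H
  atom 10: C, bond orders sum to 4 (valence 4) → 0 H
  atom 11: N, bond orders sum to 3 (valence 3) → 0 H
  atom 12: C, bond orders sum to 2 (valence 4) → 2 H
  atom 13: C, bond orders sum to 1 (valence 4) → 3 H
Totals → C:9, H:12, F:3, N:1.
In Hill order: C9H12F3N.

C9H12F3N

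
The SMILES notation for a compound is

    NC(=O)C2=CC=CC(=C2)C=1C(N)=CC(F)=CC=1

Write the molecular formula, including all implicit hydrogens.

Walk through each heavy atom and fill implicit hydrogens from standard valence (C 4, N 3, O 2, S 2, halogen 1):
  atom 1: N, bond orders sum to 1 (valence 3) → 2 H
  atom 2: C, bond orders sum to 4 (valence 4) → 0 H
  atom 3: O, bond orders sum to 2 (valence 2) → 0 H
  atom 4: C, bond orders sum to 4 (valence 4) → 0 H
  atom 5: C, bond orders sum to 3 (valence 4) → 1 H
  atom 6: C, bond orders sum to 3 (valence 4) → 1 H
  atom 7: C, bond orders sum to 3 (valence 4) → 1 H
  atom 8: C, bond orders sum to 4 (valence 4) → 0 H
  atom 9: C, bond orders sum to 3 (valence 4) → 1 H
  atom 10: C, bond orders sum to 4 (valence 4) → 0 H
  atom 11: C, bond orders sum to 4 (valence 4) → 0 H
  atom 12: N, bond orders sum to 1 (valence 3) → 2 H
  atom 13: C, bond orders sum to 3 (valence 4) → 1 H
  atom 14: C, bond orders sum to 4 (valence 4) → 0 H
  atom 15: F (halogen, monovalent) → 0 H
  atom 16: C, bond orders sum to 3 (valence 4) → 1 H
  atom 17: C, bond orders sum to 3 (valence 4) → 1 H
Totals → C:13, H:11, F:1, N:2, O:1.

C13H11FN2O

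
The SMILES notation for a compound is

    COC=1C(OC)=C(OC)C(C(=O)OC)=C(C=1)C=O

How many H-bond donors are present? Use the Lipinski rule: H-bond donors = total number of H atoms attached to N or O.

Donors: find every N or O and count the H atoms it carries.
  atom 2 (O): bond orders sum to 2 → 0 H
  atom 5 (O): bond orders sum to 2 → 0 H
  atom 8 (O): bond orders sum to 2 → 0 H
  atom 12 (O): bond orders sum to 2 → 0 H
  atom 13 (O): bond orders sum to 2 → 0 H
  atom 18 (O): bond orders sum to 2 → 0 H
Lipinski HBD = 0.

0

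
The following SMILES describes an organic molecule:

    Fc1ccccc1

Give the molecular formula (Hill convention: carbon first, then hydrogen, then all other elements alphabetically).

Walk through each heavy atom and fill implicit hydrogens from standard valence (C 4, N 3, O 2, S 2, halogen 1); for lowercase aromatic atoms, an aromatic c carries 1 H when it has two neighbours and 0 H with three, and aromatic n carries 0 H:
  atom 1: F (halogen, monovalent) → 0 H
  atom 2: aromatic c, 3 neighbours → 0 H
  atom 3: aromatic c, 2 neighbours → 1 H
  atom 4: aromatic c, 2 neighbours → 1 H
  atom 5: aromatic c, 2 neighbours → 1 H
  atom 6: aromatic c, 2 neighbours → 1 H
  atom 7: aromatic c, 2 neighbours → 1 H
Totals → C:6, H:5, F:1.
In Hill order: C6H5F.

C6H5F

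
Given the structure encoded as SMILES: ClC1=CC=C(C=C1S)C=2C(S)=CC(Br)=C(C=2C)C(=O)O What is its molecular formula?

C14H10BrClO2S2

Walk through each heavy atom and fill implicit hydrogens from standard valence (C 4, N 3, O 2, S 2, halogen 1):
  atom 1: Cl (halogen, monovalent) → 0 H
  atom 2: C, bond orders sum to 4 (valence 4) → 0 H
  atom 3: C, bond orders sum to 3 (valence 4) → 1 H
  atom 4: C, bond orders sum to 3 (valence 4) → 1 H
  atom 5: C, bond orders sum to 4 (valence 4) → 0 H
  atom 6: C, bond orders sum to 3 (valence 4) → 1 H
  atom 7: C, bond orders sum to 4 (valence 4) → 0 H
  atom 8: S, bond orders sum to 1 (valence 2) → 1 H
  atom 9: C, bond orders sum to 4 (valence 4) → 0 H
  atom 10: C, bond orders sum to 4 (valence 4) → 0 H
  atom 11: S, bond orders sum to 1 (valence 2) → 1 H
  atom 12: C, bond orders sum to 3 (valence 4) → 1 H
  atom 13: C, bond orders sum to 4 (valence 4) → 0 H
  atom 14: Br (halogen, monovalent) → 0 H
  atom 15: C, bond orders sum to 4 (valence 4) → 0 H
  atom 16: C, bond orders sum to 4 (valence 4) → 0 H
  atom 17: C, bond orders sum to 1 (valence 4) → 3 H
  atom 18: C, bond orders sum to 4 (valence 4) → 0 H
  atom 19: O, bond orders sum to 2 (valence 2) → 0 H
  atom 20: O, bond orders sum to 1 (valence 2) → 1 H
Totals → C:14, H:10, Br:1, Cl:1, O:2, S:2.
In Hill order: C14H10BrClO2S2.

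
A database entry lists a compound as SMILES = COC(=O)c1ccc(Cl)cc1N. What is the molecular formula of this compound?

C8H8ClNO2

Walk through each heavy atom and fill implicit hydrogens from standard valence (C 4, N 3, O 2, S 2, halogen 1); for lowercase aromatic atoms, an aromatic c carries 1 H when it has two neighbours and 0 H with three, and aromatic n carries 0 H:
  atom 1: C, bond orders sum to 1 (valence 4) → 3 H
  atom 2: O, bond orders sum to 2 (valence 2) → 0 H
  atom 3: C, bond orders sum to 4 (valence 4) → 0 H
  atom 4: O, bond orders sum to 2 (valence 2) → 0 H
  atom 5: aromatic c, 3 neighbours → 0 H
  atom 6: aromatic c, 2 neighbours → 1 H
  atom 7: aromatic c, 2 neighbours → 1 H
  atom 8: aromatic c, 3 neighbours → 0 H
  atom 9: Cl (halogen, monovalent) → 0 H
  atom 10: aromatic c, 2 neighbours → 1 H
  atom 11: aromatic c, 3 neighbours → 0 H
  atom 12: N, bond orders sum to 1 (valence 3) → 2 H
Totals → C:8, H:8, Cl:1, N:1, O:2.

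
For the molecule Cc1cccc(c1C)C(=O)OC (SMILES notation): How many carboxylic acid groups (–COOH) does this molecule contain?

0

Scan the SMILES for the carboxylic acid motif — none present.
Groups that are present: 1 ester.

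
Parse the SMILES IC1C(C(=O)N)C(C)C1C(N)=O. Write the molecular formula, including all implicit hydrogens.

Walk through each heavy atom and fill implicit hydrogens from standard valence (C 4, N 3, O 2, S 2, halogen 1):
  atom 1: I (halogen, monovalent) → 0 H
  atom 2: C, bond orders sum to 3 (valence 4) → 1 H
  atom 3: C, bond orders sum to 3 (valence 4) → 1 H
  atom 4: C, bond orders sum to 4 (valence 4) → 0 H
  atom 5: O, bond orders sum to 2 (valence 2) → 0 H
  atom 6: N, bond orders sum to 1 (valence 3) → 2 H
  atom 7: C, bond orders sum to 3 (valence 4) → 1 H
  atom 8: C, bond orders sum to 1 (valence 4) → 3 H
  atom 9: C, bond orders sum to 3 (valence 4) → 1 H
  atom 10: C, bond orders sum to 4 (valence 4) → 0 H
  atom 11: N, bond orders sum to 1 (valence 3) → 2 H
  atom 12: O, bond orders sum to 2 (valence 2) → 0 H
Totals → C:7, H:11, I:1, N:2, O:2.

C7H11IN2O2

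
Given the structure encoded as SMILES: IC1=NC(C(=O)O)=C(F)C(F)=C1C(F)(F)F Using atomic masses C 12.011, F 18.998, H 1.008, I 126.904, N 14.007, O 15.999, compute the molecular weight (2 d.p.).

First, the molecular formula is C7HF5INO2 (counting implicit H from valence).
  C: 7 × 12.011 = 84.077
  F: 5 × 18.998 = 94.990
  H: 1 × 1.008 = 1.008
  I: 1 × 126.904 = 126.904
  N: 1 × 14.007 = 14.007
  O: 2 × 15.999 = 31.998
Sum: 7×12.011 + 5×18.998 + 1×1.008 + 1×126.904 + 1×14.007 + 2×15.999 = 352.984 → 352.98 g/mol.

352.98 g/mol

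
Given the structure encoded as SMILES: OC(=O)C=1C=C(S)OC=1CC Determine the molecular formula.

Walk through each heavy atom and fill implicit hydrogens from standard valence (C 4, N 3, O 2, S 2, halogen 1):
  atom 1: O, bond orders sum to 1 (valence 2) → 1 H
  atom 2: C, bond orders sum to 4 (valence 4) → 0 H
  atom 3: O, bond orders sum to 2 (valence 2) → 0 H
  atom 4: C, bond orders sum to 4 (valence 4) → 0 H
  atom 5: C, bond orders sum to 3 (valence 4) → 1 H
  atom 6: C, bond orders sum to 4 (valence 4) → 0 H
  atom 7: S, bond orders sum to 1 (valence 2) → 1 H
  atom 8: O, bond orders sum to 2 (valence 2) → 0 H
  atom 9: C, bond orders sum to 4 (valence 4) → 0 H
  atom 10: C, bond orders sum to 2 (valence 4) → 2 H
  atom 11: C, bond orders sum to 1 (valence 4) → 3 H
Totals → C:7, H:8, O:3, S:1.
In Hill order: C7H8O3S.

C7H8O3S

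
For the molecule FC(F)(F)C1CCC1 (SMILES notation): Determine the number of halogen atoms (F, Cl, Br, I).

3

Halogen atoms appear at heavy-atom positions 1, 3, 4 (3×F).
Halogen count: 3.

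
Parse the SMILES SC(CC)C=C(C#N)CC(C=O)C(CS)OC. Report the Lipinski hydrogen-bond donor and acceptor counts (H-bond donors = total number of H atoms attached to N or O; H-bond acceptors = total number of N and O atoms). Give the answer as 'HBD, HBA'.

Donors: find every N or O and count the H atoms it carries.
  atom 8 (N): bond orders sum to 3 → 0 H
  atom 12 (O): bond orders sum to 2 → 0 H
  atom 16 (O): bond orders sum to 2 → 0 H
Lipinski HBD = 0.
Acceptors: N atoms = 1, O atoms = 2 → HBA = 3.

0, 3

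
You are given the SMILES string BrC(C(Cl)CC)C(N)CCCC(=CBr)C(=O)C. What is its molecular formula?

Walk through each heavy atom and fill implicit hydrogens from standard valence (C 4, N 3, O 2, S 2, halogen 1):
  atom 1: Br (halogen, monovalent) → 0 H
  atom 2: C, bond orders sum to 3 (valence 4) → 1 H
  atom 3: C, bond orders sum to 3 (valence 4) → 1 H
  atom 4: Cl (halogen, monovalent) → 0 H
  atom 5: C, bond orders sum to 2 (valence 4) → 2 H
  atom 6: C, bond orders sum to 1 (valence 4) → 3 H
  atom 7: C, bond orders sum to 3 (valence 4) → 1 H
  atom 8: N, bond orders sum to 1 (valence 3) → 2 H
  atom 9: C, bond orders sum to 2 (valence 4) → 2 H
  atom 10: C, bond orders sum to 2 (valence 4) → 2 H
  atom 11: C, bond orders sum to 2 (valence 4) → 2 H
  atom 12: C, bond orders sum to 4 (valence 4) → 0 H
  atom 13: C, bond orders sum to 3 (valence 4) → 1 H
  atom 14: Br (halogen, monovalent) → 0 H
  atom 15: C, bond orders sum to 4 (valence 4) → 0 H
  atom 16: O, bond orders sum to 2 (valence 2) → 0 H
  atom 17: C, bond orders sum to 1 (valence 4) → 3 H
Totals → C:12, H:20, Br:2, Cl:1, N:1, O:1.

C12H20Br2ClNO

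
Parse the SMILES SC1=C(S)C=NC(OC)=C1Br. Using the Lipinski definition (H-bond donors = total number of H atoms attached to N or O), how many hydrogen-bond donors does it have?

Donors: find every N or O and count the H atoms it carries.
  atom 6 (N): bond orders sum to 3 → 0 H
  atom 8 (O): bond orders sum to 2 → 0 H
Lipinski HBD = 0.

0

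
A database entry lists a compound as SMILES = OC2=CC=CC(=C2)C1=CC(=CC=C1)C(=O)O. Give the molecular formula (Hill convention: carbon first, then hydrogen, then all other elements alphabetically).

Walk through each heavy atom and fill implicit hydrogens from standard valence (C 4, N 3, O 2, S 2, halogen 1):
  atom 1: O, bond orders sum to 1 (valence 2) → 1 H
  atom 2: C, bond orders sum to 4 (valence 4) → 0 H
  atom 3: C, bond orders sum to 3 (valence 4) → 1 H
  atom 4: C, bond orders sum to 3 (valence 4) → 1 H
  atom 5: C, bond orders sum to 3 (valence 4) → 1 H
  atom 6: C, bond orders sum to 4 (valence 4) → 0 H
  atom 7: C, bond orders sum to 3 (valence 4) → 1 H
  atom 8: C, bond orders sum to 4 (valence 4) → 0 H
  atom 9: C, bond orders sum to 3 (valence 4) → 1 H
  atom 10: C, bond orders sum to 4 (valence 4) → 0 H
  atom 11: C, bond orders sum to 3 (valence 4) → 1 H
  atom 12: C, bond orders sum to 3 (valence 4) → 1 H
  atom 13: C, bond orders sum to 3 (valence 4) → 1 H
  atom 14: C, bond orders sum to 4 (valence 4) → 0 H
  atom 15: O, bond orders sum to 2 (valence 2) → 0 H
  atom 16: O, bond orders sum to 1 (valence 2) → 1 H
Totals → C:13, H:10, O:3.

C13H10O3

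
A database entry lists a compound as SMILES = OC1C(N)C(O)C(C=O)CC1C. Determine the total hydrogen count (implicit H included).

Walk through each heavy atom and fill implicit hydrogens from standard valence (C 4, N 3, O 2, S 2, halogen 1):
  atom 1: O, bond orders sum to 1 (valence 2) → 1 H
  atom 2: C, bond orders sum to 3 (valence 4) → 1 H
  atom 3: C, bond orders sum to 3 (valence 4) → 1 H
  atom 4: N, bond orders sum to 1 (valence 3) → 2 H
  atom 5: C, bond orders sum to 3 (valence 4) → 1 H
  atom 6: O, bond orders sum to 1 (valence 2) → 1 H
  atom 7: C, bond orders sum to 3 (valence 4) → 1 H
  atom 8: C, bond orders sum to 3 (valence 4) → 1 H
  atom 9: O, bond orders sum to 2 (valence 2) → 0 H
  atom 10: C, bond orders sum to 2 (valence 4) → 2 H
  atom 11: C, bond orders sum to 3 (valence 4) → 1 H
  atom 12: C, bond orders sum to 1 (valence 4) → 3 H
Total hydrogens: 15.

15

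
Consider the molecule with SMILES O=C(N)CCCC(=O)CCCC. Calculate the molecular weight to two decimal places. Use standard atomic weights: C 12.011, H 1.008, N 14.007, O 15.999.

First, the molecular formula is C9H17NO2 (counting implicit H from valence).
  C: 9 × 12.011 = 108.099
  H: 17 × 1.008 = 17.136
  N: 1 × 14.007 = 14.007
  O: 2 × 15.999 = 31.998
Sum: 9×12.011 + 17×1.008 + 1×14.007 + 2×15.999 = 171.240 → 171.24 g/mol.

171.24 g/mol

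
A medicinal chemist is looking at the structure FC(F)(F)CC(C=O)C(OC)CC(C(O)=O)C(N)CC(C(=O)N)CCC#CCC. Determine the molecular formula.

C19H29F3N2O5

Walk through each heavy atom and fill implicit hydrogens from standard valence (C 4, N 3, O 2, S 2, halogen 1):
  atom 1: F (halogen, monovalent) → 0 H
  atom 2: C, bond orders sum to 4 (valence 4) → 0 H
  atom 3: F (halogen, monovalent) → 0 H
  atom 4: F (halogen, monovalent) → 0 H
  atom 5: C, bond orders sum to 2 (valence 4) → 2 H
  atom 6: C, bond orders sum to 3 (valence 4) → 1 H
  atom 7: C, bond orders sum to 3 (valence 4) → 1 H
  atom 8: O, bond orders sum to 2 (valence 2) → 0 H
  atom 9: C, bond orders sum to 3 (valence 4) → 1 H
  atom 10: O, bond orders sum to 2 (valence 2) → 0 H
  atom 11: C, bond orders sum to 1 (valence 4) → 3 H
  atom 12: C, bond orders sum to 2 (valence 4) → 2 H
  atom 13: C, bond orders sum to 3 (valence 4) → 1 H
  atom 14: C, bond orders sum to 4 (valence 4) → 0 H
  atom 15: O, bond orders sum to 1 (valence 2) → 1 H
  atom 16: O, bond orders sum to 2 (valence 2) → 0 H
  atom 17: C, bond orders sum to 3 (valence 4) → 1 H
  atom 18: N, bond orders sum to 1 (valence 3) → 2 H
  atom 19: C, bond orders sum to 2 (valence 4) → 2 H
  atom 20: C, bond orders sum to 3 (valence 4) → 1 H
  atom 21: C, bond orders sum to 4 (valence 4) → 0 H
  atom 22: O, bond orders sum to 2 (valence 2) → 0 H
  atom 23: N, bond orders sum to 1 (valence 3) → 2 H
  atom 24: C, bond orders sum to 2 (valence 4) → 2 H
  atom 25: C, bond orders sum to 2 (valence 4) → 2 H
  atom 26: C, bond orders sum to 4 (valence 4) → 0 H
  atom 27: C, bond orders sum to 4 (valence 4) → 0 H
  atom 28: C, bond orders sum to 2 (valence 4) → 2 H
  atom 29: C, bond orders sum to 1 (valence 4) → 3 H
Totals → C:19, H:29, F:3, N:2, O:5.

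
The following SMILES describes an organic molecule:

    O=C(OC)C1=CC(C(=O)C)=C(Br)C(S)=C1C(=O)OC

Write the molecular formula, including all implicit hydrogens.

C12H11BrO5S

Walk through each heavy atom and fill implicit hydrogens from standard valence (C 4, N 3, O 2, S 2, halogen 1):
  atom 1: O, bond orders sum to 2 (valence 2) → 0 H
  atom 2: C, bond orders sum to 4 (valence 4) → 0 H
  atom 3: O, bond orders sum to 2 (valence 2) → 0 H
  atom 4: C, bond orders sum to 1 (valence 4) → 3 H
  atom 5: C, bond orders sum to 4 (valence 4) → 0 H
  atom 6: C, bond orders sum to 3 (valence 4) → 1 H
  atom 7: C, bond orders sum to 4 (valence 4) → 0 H
  atom 8: C, bond orders sum to 4 (valence 4) → 0 H
  atom 9: O, bond orders sum to 2 (valence 2) → 0 H
  atom 10: C, bond orders sum to 1 (valence 4) → 3 H
  atom 11: C, bond orders sum to 4 (valence 4) → 0 H
  atom 12: Br (halogen, monovalent) → 0 H
  atom 13: C, bond orders sum to 4 (valence 4) → 0 H
  atom 14: S, bond orders sum to 1 (valence 2) → 1 H
  atom 15: C, bond orders sum to 4 (valence 4) → 0 H
  atom 16: C, bond orders sum to 4 (valence 4) → 0 H
  atom 17: O, bond orders sum to 2 (valence 2) → 0 H
  atom 18: O, bond orders sum to 2 (valence 2) → 0 H
  atom 19: C, bond orders sum to 1 (valence 4) → 3 H
Totals → C:12, H:11, Br:1, O:5, S:1.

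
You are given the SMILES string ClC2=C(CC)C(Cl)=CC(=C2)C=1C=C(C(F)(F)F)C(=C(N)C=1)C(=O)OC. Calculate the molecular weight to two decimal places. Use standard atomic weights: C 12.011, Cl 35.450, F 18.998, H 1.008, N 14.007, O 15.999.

392.20 g/mol

First, the molecular formula is C17H14Cl2F3NO2 (counting implicit H from valence).
  C: 17 × 12.011 = 204.187
  Cl: 2 × 35.450 = 70.900
  F: 3 × 18.998 = 56.994
  H: 14 × 1.008 = 14.112
  N: 1 × 14.007 = 14.007
  O: 2 × 15.999 = 31.998
Sum: 17×12.011 + 2×35.450 + 3×18.998 + 14×1.008 + 1×14.007 + 2×15.999 = 392.198 → 392.20 g/mol.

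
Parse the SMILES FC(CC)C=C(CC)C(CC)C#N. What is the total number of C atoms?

11

Count every carbon token in the SMILES (each C, including those in ring-closure positions and inside branches).
Carbon count: 11.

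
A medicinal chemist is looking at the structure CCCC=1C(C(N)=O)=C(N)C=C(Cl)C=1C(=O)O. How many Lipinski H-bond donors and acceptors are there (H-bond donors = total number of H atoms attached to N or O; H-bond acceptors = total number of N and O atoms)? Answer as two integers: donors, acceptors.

Donors: find every N or O and count the H atoms it carries.
  atom 7 (N): bond orders sum to 1 → 2 H
  atom 8 (O): bond orders sum to 2 → 0 H
  atom 10 (N): bond orders sum to 1 → 2 H
  atom 16 (O): bond orders sum to 2 → 0 H
  atom 17 (O): bond orders sum to 1 → 1 H
Lipinski HBD = 5.
Acceptors: N atoms = 2, O atoms = 3 → HBA = 5.

5, 5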